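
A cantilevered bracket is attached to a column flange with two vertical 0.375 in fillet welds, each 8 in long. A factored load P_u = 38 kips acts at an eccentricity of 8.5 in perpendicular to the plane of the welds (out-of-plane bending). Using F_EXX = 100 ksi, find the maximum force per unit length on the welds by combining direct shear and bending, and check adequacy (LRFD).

f_max ≈ 15.3 kip/in; NOT adequate

L_w = 2 × 8 = 16 in; section modulus (unit throat) S = 2 × L²/6 = 21.33 in².
Direct shear f_v = P/L_w = 38/16 = 2.375 kip/in.
Moment M = P × e = 38 × 8.5 = 323 kip·in; bending f_b = M/S = 15.14 kip/in.
f_max = √(f_v² + f_b²) = √(2.375² + 15.14²) = 15.33 kip/in.
φr_n = 0.75 × 0.6 × 100 × (0.707 × 0.375) = 11.93 kip/in → NOT adequate.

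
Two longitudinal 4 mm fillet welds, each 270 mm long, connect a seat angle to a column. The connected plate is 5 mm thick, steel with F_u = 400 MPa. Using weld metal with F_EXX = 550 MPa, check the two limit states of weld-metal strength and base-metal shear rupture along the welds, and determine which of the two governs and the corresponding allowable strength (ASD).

t_e = 0.707 × 4 = 2.828 mm; L = 540 mm.
Weld metal: R_n/Ω = (1/2.0) × 0.6 × 550 × 2.828 × 540 × 10⁻³ = 252 kN.
Base metal (shear rupture): R_n/Ω = (1/2.0) × 0.6 × 400 × 5 × 540 × 10⁻³ = 324 kN.
Governing: weld metal.

R_n/Ω ≈ 252 kN (weld metal governs)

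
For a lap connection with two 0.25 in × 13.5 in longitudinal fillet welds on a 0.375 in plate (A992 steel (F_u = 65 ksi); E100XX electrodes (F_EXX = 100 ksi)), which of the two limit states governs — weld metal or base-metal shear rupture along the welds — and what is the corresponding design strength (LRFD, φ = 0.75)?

t_e = 0.707 × 0.25 = 0.1767 in; L = 27 in.
Weld metal: φR_n = 0.75 × 0.6 × 100 × 0.1767 × 27 = 214.8 kips.
Base metal (shear rupture): φR_n = 0.75 × 0.6 × 65 × 0.375 × 27 = 296.2 kips.
Governing: weld metal.

φR_n ≈ 215 kips (weld metal governs)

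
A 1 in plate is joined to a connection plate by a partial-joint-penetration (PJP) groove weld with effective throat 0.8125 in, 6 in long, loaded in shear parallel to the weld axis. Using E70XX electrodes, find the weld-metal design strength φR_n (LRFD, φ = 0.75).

φR_n ≈ 154 kips

E70XX → F_EXX = 70 ksi.
Effective throat (given) t_e = 0.8125 in.
A_we = 0.8125 × 6 = 4.875 in².
F_nw = 0.6 F_EXX = 42 ksi.
φR_n = 0.75 × 42 × 4.875 = 153.6 kips.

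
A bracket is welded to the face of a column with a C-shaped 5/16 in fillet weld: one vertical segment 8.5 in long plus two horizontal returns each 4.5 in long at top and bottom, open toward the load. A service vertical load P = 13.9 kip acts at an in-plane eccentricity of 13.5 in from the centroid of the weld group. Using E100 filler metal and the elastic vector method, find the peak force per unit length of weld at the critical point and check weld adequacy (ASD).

f_max ≈ 4.58 kip/in; adequate

E100XX → F_EXX = 100 ksi.
Total weld length L_w = 17.5 in. Treat welds as unit-width lines.
Centroid: x̄ = 2×4.5×2.25 / 17.5 = 1.157 in from the vertical weld.
Polar moment about centroid: J = I_x + I_y = [8.5³/12 + 2×4.5×4.25²] + [8.5×1.157² + 2(4.5³/12 + 4.5×1.093²)] = 251.1 in³.
Direct shear f_v = P/L_w = 13.9 / 17.5 = 0.7943 kip/in (vertical).
Torsion M = P·e = 13.9 × 13.5 = 187.65 kip·in.
Critical point at (x, y) = (3.343, 4.25) from centroid. f_tx = M·y/J = 3.177 kip/in; f_ty = M·x/J = 2.499 kip/in.
Resultant f_max = √[f_tx² + (f_v + f_ty)²] = √[3.177² + (0.7943 + 2.499)²] = 4.575 kip/in.
Capacity per unit length: r_n/Ω = (1/2.0) × 0.6 × 100 × (0.707 × 0.3125) = 6.628 kip/in.
4.575 ≤ 6.628 → adequate.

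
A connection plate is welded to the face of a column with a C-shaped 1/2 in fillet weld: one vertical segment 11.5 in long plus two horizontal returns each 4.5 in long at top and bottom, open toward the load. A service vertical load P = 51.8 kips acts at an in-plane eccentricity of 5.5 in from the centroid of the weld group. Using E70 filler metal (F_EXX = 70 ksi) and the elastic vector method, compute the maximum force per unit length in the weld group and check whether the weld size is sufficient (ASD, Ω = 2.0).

Total weld length L_w = 20.5 in. Treat welds as unit-width lines.
Centroid: x̄ = 2×4.5×2.25 / 20.5 = 0.9878 in from the vertical weld.
Polar moment about centroid: J = I_x + I_y = [11.5³/12 + 2×4.5×5.75²] + [11.5×0.9878² + 2(4.5³/12 + 4.5×1.262²)] = 465 in³.
Direct shear f_v = P/L_w = 51.8 / 20.5 = 2.527 kip/in (vertical).
Torsion M = P·e = 51.8 × 5.5 = 284.9 kip·in.
Critical point at (x, y) = (3.512, 5.75) from centroid. f_tx = M·y/J = 3.523 kip/in; f_ty = M·x/J = 2.152 kip/in.
Resultant f_max = √[f_tx² + (f_v + f_ty)²] = √[3.523² + (2.527 + 2.152)²] = 5.856 kip/in.
Capacity per unit length: r_n/Ω = (1/2.0) × 0.6 × 70 × (0.707 × 0.5) = 7.423 kip/in.
5.856 ≤ 7.423 → adequate.

f_max ≈ 5.86 kip/in; adequate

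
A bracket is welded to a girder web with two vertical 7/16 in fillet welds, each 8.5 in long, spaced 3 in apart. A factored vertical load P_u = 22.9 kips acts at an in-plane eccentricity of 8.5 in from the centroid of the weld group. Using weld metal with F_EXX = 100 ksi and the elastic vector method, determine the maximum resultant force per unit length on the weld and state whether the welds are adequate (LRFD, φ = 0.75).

f_max ≈ 6.81 kip/in; adequate

Total weld length L_w = 17 in. Treat welds as unit-width lines.
Polar moment about centroid: J = 2[d³/12 + d(b/2)²] = 2[8.5³/12 + 8.5×1.5²] = 140.6 in³.
Direct shear f_v = P/L_w = 22.9 / 17 = 1.347 kip/in (vertical).
Torsion M = P·e = 22.9 × 8.5 = 194.65 kip·in.
Critical point at (x, y) = (1.5, 4.25) from centroid. f_tx = M·y/J = 5.884 kip/in; f_ty = M·x/J = 2.077 kip/in.
Resultant f_max = √[f_tx² + (f_v + f_ty)²] = √[5.884² + (1.347 + 2.077)²] = 6.807 kip/in.
Capacity per unit length: φr_n = 0.75 × 0.6 × 100 × (0.707 × 0.4375) = 13.92 kip/in.
6.807 ≤ 13.92 → adequate.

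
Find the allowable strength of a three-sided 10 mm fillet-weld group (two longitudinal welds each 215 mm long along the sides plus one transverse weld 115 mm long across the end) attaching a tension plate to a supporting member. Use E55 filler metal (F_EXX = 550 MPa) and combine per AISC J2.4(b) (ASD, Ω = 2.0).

R_n/Ω ≈ 636 kN

t_e = 0.707 × 10 = 7.07 mm.
R_nwl = 0.6 × 550 × 7.07 × 430 × 10⁻³ = 1003 kN (longitudinal, 2 welds).
R_nwt = 0.6 × 550 × 7.07 × 115 × 10⁻³ = 268.3 kN (transverse, base value).
(i) R_nwl + R_nwt = 1272 kN; (ii) 0.85 R_nwl + 1.5 R_nwt = 1255 kN.
R_n = max = 1272 kN [governs: (i)]; R_n/Ω = 635.8 kN.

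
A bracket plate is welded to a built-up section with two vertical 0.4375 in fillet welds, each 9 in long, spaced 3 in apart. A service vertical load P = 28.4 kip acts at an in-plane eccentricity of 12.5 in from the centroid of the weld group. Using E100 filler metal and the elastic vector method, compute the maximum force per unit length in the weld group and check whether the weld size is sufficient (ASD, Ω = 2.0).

E100XX → F_EXX = 100 ksi.
Total weld length L_w = 18 in. Treat welds as unit-width lines.
Polar moment about centroid: J = 2[d³/12 + d(b/2)²] = 2[9³/12 + 9×1.5²] = 162 in³.
Direct shear f_v = P/L_w = 28.4 / 18 = 1.578 kip/in (vertical).
Torsion M = P·e = 28.4 × 12.5 = 355 kip·in.
Critical point at (x, y) = (1.5, 4.5) from centroid. f_tx = M·y/J = 9.861 kip/in; f_ty = M·x/J = 3.287 kip/in.
Resultant f_max = √[f_tx² + (f_v + f_ty)²] = √[9.861² + (1.578 + 3.287)²] = 11 kip/in.
Capacity per unit length: r_n/Ω = (1/2.0) × 0.6 × 100 × (0.707 × 0.4375) = 9.279 kip/in.
11 > 9.279 → NOT adequate.

f_max ≈ 11 kip/in; NOT adequate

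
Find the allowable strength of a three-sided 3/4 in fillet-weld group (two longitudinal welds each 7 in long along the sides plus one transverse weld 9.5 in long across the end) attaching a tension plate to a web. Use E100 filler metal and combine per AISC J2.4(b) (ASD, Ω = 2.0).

E100XX → F_EXX = 100 ksi.
t_e = 0.707 × 0.75 = 0.5302 in.
R_nwl = 0.6 × 100 × 0.5302 × 14 = 445.4 kips (longitudinal, 2 welds).
R_nwt = 0.6 × 100 × 0.5302 × 9.5 = 302.2 kips (transverse, base value).
(i) R_nwl + R_nwt = 747.7 kips; (ii) 0.85 R_nwl + 1.5 R_nwt = 832 kips.
R_n = max = 832 kips [governs: (ii)]; R_n/Ω = 416 kips.

R_n/Ω ≈ 416 kips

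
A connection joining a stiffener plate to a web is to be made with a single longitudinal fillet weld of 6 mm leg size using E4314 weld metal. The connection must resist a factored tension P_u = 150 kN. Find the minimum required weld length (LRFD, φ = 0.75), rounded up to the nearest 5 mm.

L = 185 mm

E43XX → F_EXX = 430 MPa.
Throat t_e = 0.707 × 6 = 4.242 mm.
φr_n = 0.75 × 0.6 × 430 × 4.242 × 10⁻³ = 0.8208 kN/mm.
L_req = P_u / φr_n = 150 / 0.8208 = 182.7 mm total.
Round up → use L = 185 mm.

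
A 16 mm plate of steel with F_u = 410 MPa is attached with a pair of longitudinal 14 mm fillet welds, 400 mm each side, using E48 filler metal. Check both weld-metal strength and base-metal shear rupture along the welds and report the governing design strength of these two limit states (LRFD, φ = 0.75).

E48XX → F_EXX = 480 MPa.
t_e = 0.707 × 14 = 9.898 mm; L = 800 mm.
Weld metal: φR_n = 0.75 × 0.6 × 480 × 9.898 × 800 × 10⁻³ = 1710 kN.
Base metal (shear rupture): φR_n = 0.75 × 0.6 × 410 × 16 × 800 × 10⁻³ = 2362 kN.
Governing: weld metal.

φR_n ≈ 1710 kN (weld metal governs)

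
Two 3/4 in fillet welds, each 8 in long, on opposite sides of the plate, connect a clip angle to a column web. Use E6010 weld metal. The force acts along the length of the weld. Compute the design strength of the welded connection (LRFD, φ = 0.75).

E60XX → F_EXX = 60 ksi.
Effective throat t_e = 0.707 × 0.75 = 0.5302 in.
Total length L = 16 in; A_we = 0.5302 × 16 = 8.484 in².
F_nw = 0.6 F_EXX = 0.6 × 60 = 36 ksi.
φR_n = 0.75 × 36 × 8.484 = 229.1 kips.

φR_n ≈ 229 kips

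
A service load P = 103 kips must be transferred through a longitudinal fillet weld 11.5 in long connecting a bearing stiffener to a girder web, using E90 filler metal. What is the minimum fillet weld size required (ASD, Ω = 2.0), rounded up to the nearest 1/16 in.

E90XX → F_EXX = 90 ksi.
Total weld length L = 11.5 in.
Required throat t_e = P × Ω / (0.6 F_EXX × L) = 103 × 2.0 / (0.6 × 90 × 11.5) = 0.3317 in.
Required leg w = t_e / 0.707 = 0.4692 in → use 1/2 in.

w = 1/2 in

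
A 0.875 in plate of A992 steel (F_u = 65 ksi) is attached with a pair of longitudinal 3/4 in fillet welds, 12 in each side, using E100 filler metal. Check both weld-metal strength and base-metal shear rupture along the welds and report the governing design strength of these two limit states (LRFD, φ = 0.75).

E100XX → F_EXX = 100 ksi.
t_e = 0.707 × 0.75 = 0.5302 in; L = 24 in.
Weld metal: φR_n = 0.75 × 0.6 × 100 × 0.5302 × 24 = 572.7 kip.
Base metal (shear rupture): φR_n = 0.75 × 0.6 × 65 × 0.875 × 24 = 614.2 kip.
Governing: weld metal.

φR_n ≈ 573 kip (weld metal governs)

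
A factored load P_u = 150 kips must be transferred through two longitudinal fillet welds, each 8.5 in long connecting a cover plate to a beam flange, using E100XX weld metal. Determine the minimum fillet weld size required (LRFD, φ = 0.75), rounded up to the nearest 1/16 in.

E100XX → F_EXX = 100 ksi.
Total weld length L = 17 in.
Required throat t_e = P_u / (φ × 0.6 F_EXX × L) = 150 / (0.75 × 0.6 × 100 × 17) = 0.1961 in.
Required leg w = t_e / 0.707 = 0.2773 in → use 5/16 in.

w = 5/16 in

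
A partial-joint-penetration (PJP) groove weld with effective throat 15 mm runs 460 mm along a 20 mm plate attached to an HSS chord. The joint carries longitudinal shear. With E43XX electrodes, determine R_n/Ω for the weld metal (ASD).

E43XX → F_EXX = 430 MPa.
Effective throat (given) t_e = 15 mm.
A_we = 15 × 460 = 6900 mm².
F_nw = 0.6 F_EXX = 258 MPa.
R_n/Ω = (258 × 6900) / 2.0 × 10⁻³ = 890.1 kN.

R_n/Ω ≈ 890 kN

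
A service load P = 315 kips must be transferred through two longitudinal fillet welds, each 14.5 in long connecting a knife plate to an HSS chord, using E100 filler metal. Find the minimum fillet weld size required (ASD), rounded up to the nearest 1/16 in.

E100XX → F_EXX = 100 ksi.
Total weld length L = 29 in.
Required throat t_e = P × Ω / (0.6 F_EXX × L) = 315 × 2.0 / (0.6 × 100 × 29) = 0.3621 in.
Required leg w = t_e / 0.707 = 0.5121 in → use 9/16 in.

w = 9/16 in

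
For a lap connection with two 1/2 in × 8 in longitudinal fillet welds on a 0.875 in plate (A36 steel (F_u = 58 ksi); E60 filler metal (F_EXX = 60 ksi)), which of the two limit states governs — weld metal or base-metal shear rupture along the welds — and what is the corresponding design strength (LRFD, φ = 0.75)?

t_e = 0.707 × 0.5 = 0.3535 in; L = 16 in.
Weld metal: φR_n = 0.75 × 0.6 × 60 × 0.3535 × 16 = 152.7 kip.
Base metal (shear rupture): φR_n = 0.75 × 0.6 × 58 × 0.875 × 16 = 365.4 kip.
Governing: weld metal.

φR_n ≈ 153 kip (weld metal governs)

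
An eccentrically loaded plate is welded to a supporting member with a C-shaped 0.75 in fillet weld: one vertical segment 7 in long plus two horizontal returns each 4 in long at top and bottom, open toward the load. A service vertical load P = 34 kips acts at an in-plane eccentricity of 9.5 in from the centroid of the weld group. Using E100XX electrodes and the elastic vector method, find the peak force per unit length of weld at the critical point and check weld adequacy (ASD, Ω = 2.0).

E100XX → F_EXX = 100 ksi.
Total weld length L_w = 15 in. Treat welds as unit-width lines.
Centroid: x̄ = 2×4×2 / 15 = 1.067 in from the vertical weld.
Polar moment about centroid: J = I_x + I_y = [7³/12 + 2×4×3.5²] + [7×1.067² + 2(4³/12 + 4×0.9333²)] = 152.2 in³.
Direct shear f_v = P/L_w = 34 / 15 = 2.267 kip/in (vertical).
Torsion M = P·e = 34 × 9.5 = 323 kip·in.
Critical point at (x, y) = (2.933, 3.5) from centroid. f_tx = M·y/J = 7.429 kip/in; f_ty = M·x/J = 6.226 kip/in.
Resultant f_max = √[f_tx² + (f_v + f_ty)²] = √[7.429² + (2.267 + 6.226)²] = 11.28 kip/in.
Capacity per unit length: r_n/Ω = (1/2.0) × 0.6 × 100 × (0.707 × 0.75) = 15.91 kip/in.
11.28 ≤ 15.91 → adequate.

f_max ≈ 11.3 kip/in; adequate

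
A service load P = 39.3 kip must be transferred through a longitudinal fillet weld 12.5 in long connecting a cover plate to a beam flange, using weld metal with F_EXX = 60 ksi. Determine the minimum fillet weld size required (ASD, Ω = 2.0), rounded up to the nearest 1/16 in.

w = 1/4 in

Total weld length L = 12.5 in.
Required throat t_e = P × Ω / (0.6 F_EXX × L) = 39.3 × 2.0 / (0.6 × 60 × 12.5) = 0.1747 in.
Required leg w = t_e / 0.707 = 0.2471 in → use 1/4 in.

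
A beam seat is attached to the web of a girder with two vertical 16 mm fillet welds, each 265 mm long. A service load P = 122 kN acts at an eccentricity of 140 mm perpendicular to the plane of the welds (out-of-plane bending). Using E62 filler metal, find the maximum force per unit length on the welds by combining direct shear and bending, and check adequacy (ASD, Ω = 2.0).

f_max ≈ 765 N/mm; adequate

E62XX → F_EXX = 620 MPa.
L_w = 2 × 265 = 530 mm; section modulus (unit throat) S = 2 × L²/6 = 23410 mm².
Direct shear f_v = P/L_w = 122×10³/530 = 230.2 N/mm.
Moment M = P × e = 122×10³ × 140 = 17080000 N·mm; bending f_b = M/S = 729.7 N/mm.
f_max = √(f_v² + f_b²) = √(230.2² + 729.7²) = 765.1 N/mm.
r_n/Ω = (1/2.0) × 0.6 × 620 × (0.707 × 16) = 2104 N/mm → adequate.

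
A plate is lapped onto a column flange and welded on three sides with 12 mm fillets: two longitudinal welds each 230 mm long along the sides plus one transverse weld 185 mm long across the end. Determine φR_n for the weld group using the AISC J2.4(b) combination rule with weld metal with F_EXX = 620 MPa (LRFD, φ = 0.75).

φR_n ≈ 1580 kN

t_e = 0.707 × 12 = 8.484 mm.
R_nwl = 0.6 × 620 × 8.484 × 460 × 10⁻³ = 1452 kN (longitudinal, 2 welds).
R_nwt = 0.6 × 620 × 8.484 × 185 × 10⁻³ = 583.9 kN (transverse, base value).
(i) R_nwl + R_nwt = 2036 kN; (ii) 0.85 R_nwl + 1.5 R_nwt = 2110 kN.
R_n = max = 2110 kN [governs: (ii)]; φR_n = 1582 kN.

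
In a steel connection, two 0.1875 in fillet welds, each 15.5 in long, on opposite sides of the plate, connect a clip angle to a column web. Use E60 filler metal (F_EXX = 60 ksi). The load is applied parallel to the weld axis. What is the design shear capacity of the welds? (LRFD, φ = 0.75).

Effective throat t_e = 0.707 × 0.1875 = 0.1326 in.
Total length L = 31 in; A_we = 0.1326 × 31 = 4.109 in².
F_nw = 0.6 F_EXX = 0.6 × 60 = 36 ksi.
φR_n = 0.75 × 36 × 4.109 = 111 kips.

φR_n ≈ 111 kips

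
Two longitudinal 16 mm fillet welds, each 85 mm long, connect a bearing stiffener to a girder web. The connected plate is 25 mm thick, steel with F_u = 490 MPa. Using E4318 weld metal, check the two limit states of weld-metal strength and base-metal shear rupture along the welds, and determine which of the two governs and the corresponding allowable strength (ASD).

E43XX → F_EXX = 430 MPa.
t_e = 0.707 × 16 = 11.31 mm; L = 170 mm.
Weld metal: R_n/Ω = (1/2.0) × 0.6 × 430 × 11.31 × 170 × 10⁻³ = 248.1 kN.
Base metal (shear rupture): R_n/Ω = (1/2.0) × 0.6 × 490 × 25 × 170 × 10⁻³ = 624.8 kN.
Governing: weld metal.

R_n/Ω ≈ 248 kN (weld metal governs)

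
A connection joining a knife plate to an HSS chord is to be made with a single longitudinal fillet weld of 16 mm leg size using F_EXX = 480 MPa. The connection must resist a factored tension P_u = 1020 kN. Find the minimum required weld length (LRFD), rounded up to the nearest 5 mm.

Throat t_e = 0.707 × 16 = 11.31 mm.
φr_n = 0.75 × 0.6 × 480 × 11.31 × 10⁻³ = 2.443 kN/mm.
L_req = P_u / φr_n = 1020 / 2.443 = 417.5 mm total.
Round up → use L = 420 mm.

L = 420 mm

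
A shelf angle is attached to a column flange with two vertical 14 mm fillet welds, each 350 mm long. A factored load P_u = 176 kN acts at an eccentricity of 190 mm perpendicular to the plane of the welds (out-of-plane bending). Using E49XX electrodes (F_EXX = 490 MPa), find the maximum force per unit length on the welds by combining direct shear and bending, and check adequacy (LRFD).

f_max ≈ 857 N/mm; adequate

L_w = 2 × 350 = 700 mm; section modulus (unit throat) S = 2 × L²/6 = 40830 mm².
Direct shear f_v = P/L_w = 176×10³/700 = 251.4 N/mm.
Moment M = P × e = 176×10³ × 190 = 33440000 N·mm; bending f_b = M/S = 818.9 N/mm.
f_max = √(f_v² + f_b²) = √(251.4² + 818.9²) = 856.7 N/mm.
φr_n = 0.75 × 0.6 × 490 × (0.707 × 14) = 2183 N/mm → adequate.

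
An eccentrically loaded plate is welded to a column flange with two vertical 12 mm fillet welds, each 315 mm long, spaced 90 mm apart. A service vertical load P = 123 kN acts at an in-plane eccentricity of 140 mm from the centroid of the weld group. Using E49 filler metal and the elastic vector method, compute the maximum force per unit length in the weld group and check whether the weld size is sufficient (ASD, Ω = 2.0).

E49XX → F_EXX = 490 MPa.
Total weld length L_w = 630 mm. Treat welds as unit-width lines.
Polar moment about centroid: J = 2[d³/12 + d(b/2)²] = 2[315³/12 + 315×45²] = 6485000 mm³.
Direct shear f_v = P/L_w = 123×10³ / 630 = 195.2 N/mm (vertical).
Torsion M = P·e = 123×10³ × 140 = 17220000 N·mm.
Critical point at (x, y) = (45, 157.5) from centroid. f_tx = M·y/J = 418.2 N/mm; f_ty = M·x/J = 119.5 N/mm.
Resultant f_max = √[f_tx² + (f_v + f_ty)²] = √[418.2² + (195.2 + 119.5)²] = 523.4 N/mm.
Capacity per unit length: r_n/Ω = (1/2.0) × 0.6 × 490 × (0.707 × 12) = 1247 N/mm.
523.4 ≤ 1247 → adequate.

f_max ≈ 523 N/mm; adequate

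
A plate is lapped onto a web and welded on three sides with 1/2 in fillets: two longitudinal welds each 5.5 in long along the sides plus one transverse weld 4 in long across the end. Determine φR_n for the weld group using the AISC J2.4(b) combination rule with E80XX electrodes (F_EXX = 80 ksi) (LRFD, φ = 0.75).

φR_n ≈ 195 kips

t_e = 0.707 × 0.5 = 0.3535 in.
R_nwl = 0.6 × 80 × 0.3535 × 11 = 186.6 kips (longitudinal, 2 welds).
R_nwt = 0.6 × 80 × 0.3535 × 4 = 67.87 kips (transverse, base value).
(i) R_nwl + R_nwt = 254.5 kips; (ii) 0.85 R_nwl + 1.5 R_nwt = 260.5 kips.
R_n = max = 260.5 kips [governs: (ii)]; φR_n = 195.3 kips.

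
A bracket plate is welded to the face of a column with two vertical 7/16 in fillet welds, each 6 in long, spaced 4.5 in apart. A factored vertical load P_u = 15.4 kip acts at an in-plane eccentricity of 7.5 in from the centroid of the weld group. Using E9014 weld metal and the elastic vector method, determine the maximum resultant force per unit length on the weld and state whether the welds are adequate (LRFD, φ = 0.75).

E90XX → F_EXX = 90 ksi.
Total weld length L_w = 12 in. Treat welds as unit-width lines.
Polar moment about centroid: J = 2[d³/12 + d(b/2)²] = 2[6³/12 + 6×2.25²] = 96.75 in³.
Direct shear f_v = P/L_w = 15.4 / 12 = 1.283 kip/in (vertical).
Torsion M = P·e = 15.4 × 7.5 = 115.5 kip·in.
Critical point at (x, y) = (2.25, 3) from centroid. f_tx = M·y/J = 3.581 kip/in; f_ty = M·x/J = 2.686 kip/in.
Resultant f_max = √[f_tx² + (f_v + f_ty)²] = √[3.581² + (1.283 + 2.686)²] = 5.346 kip/in.
Capacity per unit length: φr_n = 0.75 × 0.6 × 90 × (0.707 × 0.4375) = 12.53 kip/in.
5.346 ≤ 12.53 → adequate.

f_max ≈ 5.35 kip/in; adequate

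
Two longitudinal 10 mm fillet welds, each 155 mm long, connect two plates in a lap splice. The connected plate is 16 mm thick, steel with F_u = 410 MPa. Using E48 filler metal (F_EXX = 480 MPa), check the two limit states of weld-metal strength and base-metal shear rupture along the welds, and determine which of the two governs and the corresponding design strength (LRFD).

φR_n ≈ 473 kN (weld metal governs)

t_e = 0.707 × 10 = 7.07 mm; L = 310 mm.
Weld metal: φR_n = 0.75 × 0.6 × 480 × 7.07 × 310 × 10⁻³ = 473.4 kN.
Base metal (shear rupture): φR_n = 0.75 × 0.6 × 410 × 16 × 310 × 10⁻³ = 915.1 kN.
Governing: weld metal.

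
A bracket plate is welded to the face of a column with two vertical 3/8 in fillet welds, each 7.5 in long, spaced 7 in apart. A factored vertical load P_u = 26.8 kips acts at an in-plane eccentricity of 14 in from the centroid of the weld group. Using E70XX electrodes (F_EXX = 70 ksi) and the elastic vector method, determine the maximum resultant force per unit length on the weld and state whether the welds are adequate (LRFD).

f_max ≈ 8.89 kip/in; NOT adequate

Total weld length L_w = 15 in. Treat welds as unit-width lines.
Polar moment about centroid: J = 2[d³/12 + d(b/2)²] = 2[7.5³/12 + 7.5×3.5²] = 254.1 in³.
Direct shear f_v = P/L_w = 26.8 / 15 = 1.787 kip/in (vertical).
Torsion M = P·e = 26.8 × 14 = 375.2 kip·in.
Critical point at (x, y) = (3.5, 3.75) from centroid. f_tx = M·y/J = 5.538 kip/in; f_ty = M·x/J = 5.169 kip/in.
Resultant f_max = √[f_tx² + (f_v + f_ty)²] = √[5.538² + (1.787 + 5.169)²] = 8.891 kip/in.
Capacity per unit length: φr_n = 0.75 × 0.6 × 70 × (0.707 × 0.375) = 8.351 kip/in.
8.891 > 8.351 → NOT adequate.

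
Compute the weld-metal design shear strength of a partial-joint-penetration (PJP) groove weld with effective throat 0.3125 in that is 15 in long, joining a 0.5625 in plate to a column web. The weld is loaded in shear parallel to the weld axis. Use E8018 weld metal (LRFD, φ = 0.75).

φR_n ≈ 169 kip

E80XX → F_EXX = 80 ksi.
Effective throat (given) t_e = 0.3125 in.
A_we = 0.3125 × 15 = 4.688 in².
F_nw = 0.6 F_EXX = 48 ksi.
φR_n = 0.75 × 48 × 4.688 = 168.8 kip.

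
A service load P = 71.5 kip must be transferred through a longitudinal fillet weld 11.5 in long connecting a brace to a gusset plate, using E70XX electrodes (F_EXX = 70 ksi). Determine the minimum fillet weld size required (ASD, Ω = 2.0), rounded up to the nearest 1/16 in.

w = 7/16 in

Total weld length L = 11.5 in.
Required throat t_e = P × Ω / (0.6 F_EXX × L) = 71.5 × 2.0 / (0.6 × 70 × 11.5) = 0.2961 in.
Required leg w = t_e / 0.707 = 0.4188 in → use 7/16 in.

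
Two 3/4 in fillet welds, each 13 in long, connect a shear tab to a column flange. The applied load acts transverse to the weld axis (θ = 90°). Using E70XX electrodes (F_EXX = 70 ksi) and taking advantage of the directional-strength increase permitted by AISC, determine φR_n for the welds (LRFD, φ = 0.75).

φR_n ≈ 651 kip

t_e = 0.707 × 0.75 = 0.5302 in; A_we = 0.5302 × 26 = 13.79 in².
Directional factor: 1.0 + 0.5 sin^1.5(90°) = 1.5.
F_nw = 0.6 × 70 × 1.5 = 63 ksi.
φR_n = 0.75 × 63 × 13.79 = 651.4 kip.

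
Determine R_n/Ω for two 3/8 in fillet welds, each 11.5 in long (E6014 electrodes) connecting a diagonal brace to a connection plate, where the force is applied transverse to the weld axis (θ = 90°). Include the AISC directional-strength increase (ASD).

R_n/Ω ≈ 165 kip

E60XX → F_EXX = 60 ksi.
t_e = 0.707 × 0.375 = 0.2651 in; A_we = 0.2651 × 23 = 6.098 in².
Directional factor: 1.0 + 0.5 sin^1.5(90°) = 1.5.
F_nw = 0.6 × 60 × 1.5 = 54 ksi.
R_n/Ω = (54 × 6.098) / 2.0 = 164.6 kip.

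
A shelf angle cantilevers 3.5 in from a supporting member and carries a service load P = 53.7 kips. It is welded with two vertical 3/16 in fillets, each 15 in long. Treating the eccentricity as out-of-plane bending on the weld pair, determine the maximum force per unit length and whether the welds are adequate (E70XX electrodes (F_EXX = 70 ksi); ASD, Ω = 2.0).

L_w = 2 × 15 = 30 in; section modulus (unit throat) S = 2 × L²/6 = 75 in².
Direct shear f_v = P/L_w = 53.7/30 = 1.79 kip/in.
Moment M = P × e = 53.7 × 3.5 = 187.95 kip·in; bending f_b = M/S = 2.506 kip/in.
f_max = √(f_v² + f_b²) = √(1.79² + 2.506²) = 3.08 kip/in.
r_n/Ω = (1/2.0) × 0.6 × 70 × (0.707 × 0.1875) = 2.784 kip/in → NOT adequate.

f_max ≈ 3.08 kip/in; NOT adequate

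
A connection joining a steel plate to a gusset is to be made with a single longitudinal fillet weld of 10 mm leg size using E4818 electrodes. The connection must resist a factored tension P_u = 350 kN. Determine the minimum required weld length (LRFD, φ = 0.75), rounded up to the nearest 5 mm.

E48XX → F_EXX = 480 MPa.
Throat t_e = 0.707 × 10 = 7.07 mm.
φr_n = 0.75 × 0.6 × 480 × 7.07 × 10⁻³ = 1.527 kN/mm.
L_req = P_u / φr_n = 350 / 1.527 = 229.2 mm total.
Round up → use L = 230 mm.

L = 230 mm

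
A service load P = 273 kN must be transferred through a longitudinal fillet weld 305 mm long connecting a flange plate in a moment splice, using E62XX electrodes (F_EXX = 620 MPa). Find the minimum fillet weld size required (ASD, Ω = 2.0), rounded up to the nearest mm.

Total weld length L = 305 mm.
Required throat t_e = P × Ω / (0.6 F_EXX × L) = 273 × 2.0 / (0.6 × 620 × 305 × 10⁻³) = 4.812 mm.
Required leg w = t_e / 0.707 = 6.807 mm → use 7 mm.

w = 7 mm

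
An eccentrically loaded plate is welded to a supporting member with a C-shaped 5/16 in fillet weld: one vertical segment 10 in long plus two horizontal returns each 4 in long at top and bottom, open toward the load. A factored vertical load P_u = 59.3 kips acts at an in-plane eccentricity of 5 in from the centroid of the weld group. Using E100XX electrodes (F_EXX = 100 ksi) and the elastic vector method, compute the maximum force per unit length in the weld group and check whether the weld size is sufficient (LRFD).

f_max ≈ 7.86 kip/in; adequate

Total weld length L_w = 18 in. Treat welds as unit-width lines.
Centroid: x̄ = 2×4×2 / 18 = 0.8889 in from the vertical weld.
Polar moment about centroid: J = I_x + I_y = [10³/12 + 2×4×5²] + [10×0.8889² + 2(4³/12 + 4×1.111²)] = 311.8 in³.
Direct shear f_v = P/L_w = 59.3 / 18 = 3.294 kip/in (vertical).
Torsion M = P·e = 59.3 × 5 = 296.5 kip·in.
Critical point at (x, y) = (3.111, 5) from centroid. f_tx = M·y/J = 4.755 kip/in; f_ty = M·x/J = 2.959 kip/in.
Resultant f_max = √[f_tx² + (f_v + f_ty)²] = √[4.755² + (3.294 + 2.959)²] = 7.856 kip/in.
Capacity per unit length: φr_n = 0.75 × 0.6 × 100 × (0.707 × 0.3125) = 9.942 kip/in.
7.856 ≤ 9.942 → adequate.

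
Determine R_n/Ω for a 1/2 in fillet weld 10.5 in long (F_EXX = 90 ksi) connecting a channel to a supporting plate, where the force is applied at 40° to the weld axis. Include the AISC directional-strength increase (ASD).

R_n/Ω ≈ 126 kip

t_e = 0.707 × 0.5 = 0.3535 in; A_we = 0.3535 × 10.5 = 3.712 in².
Directional factor: 1.0 + 0.5 sin^1.5(40°) = 1.258.
F_nw = 0.6 × 90 × 1.258 = 67.91 ksi.
R_n/Ω = (67.91 × 3.712) / 2.0 = 126 kip.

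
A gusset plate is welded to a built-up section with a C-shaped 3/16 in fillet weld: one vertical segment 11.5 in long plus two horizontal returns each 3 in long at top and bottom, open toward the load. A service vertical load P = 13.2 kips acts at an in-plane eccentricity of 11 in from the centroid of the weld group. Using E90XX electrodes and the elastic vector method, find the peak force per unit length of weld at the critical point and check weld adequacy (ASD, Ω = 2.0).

f_max ≈ 3.07 kip/in; adequate

E90XX → F_EXX = 90 ksi.
Total weld length L_w = 17.5 in. Treat welds as unit-width lines.
Centroid: x̄ = 2×3×1.5 / 17.5 = 0.5143 in from the vertical weld.
Polar moment about centroid: J = I_x + I_y = [11.5³/12 + 2×3×5.75²] + [11.5×0.5143² + 2(3³/12 + 3×0.9857²)] = 338.5 in³.
Direct shear f_v = P/L_w = 13.2 / 17.5 = 0.7543 kip/in (vertical).
Torsion M = P·e = 13.2 × 11 = 145.2 kip·in.
Critical point at (x, y) = (2.486, 5.75) from centroid. f_tx = M·y/J = 2.467 kip/in; f_ty = M·x/J = 1.066 kip/in.
Resultant f_max = √[f_tx² + (f_v + f_ty)²] = √[2.467² + (0.7543 + 1.066)²] = 3.066 kip/in.
Capacity per unit length: r_n/Ω = (1/2.0) × 0.6 × 90 × (0.707 × 0.1875) = 3.579 kip/in.
3.066 ≤ 3.579 → adequate.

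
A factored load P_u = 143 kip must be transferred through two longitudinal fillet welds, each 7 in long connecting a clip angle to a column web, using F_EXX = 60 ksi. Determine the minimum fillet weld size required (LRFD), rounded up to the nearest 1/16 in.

Total weld length L = 14 in.
Required throat t_e = P_u / (φ × 0.6 F_EXX × L) = 143 / (0.75 × 0.6 × 60 × 14) = 0.3783 in.
Required leg w = t_e / 0.707 = 0.5351 in → use 9/16 in.

w = 9/16 in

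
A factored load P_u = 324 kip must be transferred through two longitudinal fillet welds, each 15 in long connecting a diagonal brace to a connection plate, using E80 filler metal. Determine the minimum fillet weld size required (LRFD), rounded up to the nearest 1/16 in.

w = 7/16 in

E80XX → F_EXX = 80 ksi.
Total weld length L = 30 in.
Required throat t_e = P_u / (φ × 0.6 F_EXX × L) = 324 / (0.75 × 0.6 × 80 × 30) = 0.3 in.
Required leg w = t_e / 0.707 = 0.4243 in → use 7/16 in.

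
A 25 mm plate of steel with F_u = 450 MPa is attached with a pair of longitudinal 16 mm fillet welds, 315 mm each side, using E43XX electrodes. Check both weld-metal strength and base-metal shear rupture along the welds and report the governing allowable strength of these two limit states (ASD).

E43XX → F_EXX = 430 MPa.
t_e = 0.707 × 16 = 11.31 mm; L = 630 mm.
Weld metal: R_n/Ω = (1/2.0) × 0.6 × 430 × 11.31 × 630 × 10⁻³ = 919.3 kN.
Base metal (shear rupture): R_n/Ω = (1/2.0) × 0.6 × 450 × 25 × 630 × 10⁻³ = 2126 kN.
Governing: weld metal.

R_n/Ω ≈ 919 kN (weld metal governs)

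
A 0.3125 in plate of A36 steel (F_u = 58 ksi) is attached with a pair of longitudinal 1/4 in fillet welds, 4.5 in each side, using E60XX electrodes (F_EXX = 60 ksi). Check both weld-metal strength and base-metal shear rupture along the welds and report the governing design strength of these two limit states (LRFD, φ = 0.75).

t_e = 0.707 × 0.25 = 0.1767 in; L = 9 in.
Weld metal: φR_n = 0.75 × 0.6 × 60 × 0.1767 × 9 = 42.95 kips.
Base metal (shear rupture): φR_n = 0.75 × 0.6 × 58 × 0.3125 × 9 = 73.41 kips.
Governing: weld metal.

φR_n ≈ 43 kips (weld metal governs)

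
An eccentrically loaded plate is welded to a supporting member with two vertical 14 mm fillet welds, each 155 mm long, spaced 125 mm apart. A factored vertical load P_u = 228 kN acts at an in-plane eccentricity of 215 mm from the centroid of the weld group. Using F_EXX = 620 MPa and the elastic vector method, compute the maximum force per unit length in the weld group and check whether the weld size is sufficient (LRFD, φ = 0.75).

f_max ≈ 3180 N/mm; NOT adequate

Total weld length L_w = 310 mm. Treat welds as unit-width lines.
Polar moment about centroid: J = 2[d³/12 + d(b/2)²] = 2[155³/12 + 155×62.5²] = 1832000 mm³.
Direct shear f_v = P/L_w = 228×10³ / 310 = 735.5 N/mm (vertical).
Torsion M = P·e = 228×10³ × 215 = 49020000 N·mm.
Critical point at (x, y) = (62.5, 77.5) from centroid. f_tx = M·y/J = 2074 N/mm; f_ty = M·x/J = 1673 N/mm.
Resultant f_max = √[f_tx² + (f_v + f_ty)²] = √[2074² + (735.5 + 1673)²] = 3178 N/mm.
Capacity per unit length: φr_n = 0.75 × 0.6 × 620 × (0.707 × 14) = 2762 N/mm.
3178 > 2762 → NOT adequate.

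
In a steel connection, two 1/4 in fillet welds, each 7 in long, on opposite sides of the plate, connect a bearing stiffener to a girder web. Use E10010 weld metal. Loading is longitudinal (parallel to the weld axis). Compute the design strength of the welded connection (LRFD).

φR_n ≈ 111 kips

E100XX → F_EXX = 100 ksi.
Effective throat t_e = 0.707 × 0.25 = 0.1767 in.
Total length L = 14 in; A_we = 0.1767 × 14 = 2.474 in².
F_nw = 0.6 F_EXX = 0.6 × 100 = 60 ksi.
φR_n = 0.75 × 60 × 2.474 = 111.4 kips.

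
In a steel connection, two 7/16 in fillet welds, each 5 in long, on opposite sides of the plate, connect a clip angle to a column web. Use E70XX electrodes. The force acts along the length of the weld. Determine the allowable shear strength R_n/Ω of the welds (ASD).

R_n/Ω ≈ 65 kips

E70XX → F_EXX = 70 ksi.
Effective throat t_e = 0.707 × 0.4375 = 0.3093 in.
Total length L = 10 in; A_we = 0.3093 × 10 = 3.093 in².
F_nw = 0.6 F_EXX = 0.6 × 70 = 42 ksi.
R_n = 42 × 3.093 = 129.9 kips; R_n/Ω = 129.9/2.0 = 64.96 kips.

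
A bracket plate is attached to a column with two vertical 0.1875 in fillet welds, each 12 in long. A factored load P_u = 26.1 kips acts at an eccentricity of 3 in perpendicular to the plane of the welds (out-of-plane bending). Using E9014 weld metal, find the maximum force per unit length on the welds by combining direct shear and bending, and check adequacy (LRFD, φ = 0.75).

E90XX → F_EXX = 90 ksi.
L_w = 2 × 12 = 24 in; section modulus (unit throat) S = 2 × L²/6 = 48 in².
Direct shear f_v = P/L_w = 26.1/24 = 1.088 kip/in.
Moment M = P × e = 26.1 × 3 = 78.3 kip·in; bending f_b = M/S = 1.631 kip/in.
f_max = √(f_v² + f_b²) = √(1.088² + 1.631²) = 1.961 kip/in.
φr_n = 0.75 × 0.6 × 90 × (0.707 × 0.1875) = 5.369 kip/in → adequate.

f_max ≈ 1.96 kip/in; adequate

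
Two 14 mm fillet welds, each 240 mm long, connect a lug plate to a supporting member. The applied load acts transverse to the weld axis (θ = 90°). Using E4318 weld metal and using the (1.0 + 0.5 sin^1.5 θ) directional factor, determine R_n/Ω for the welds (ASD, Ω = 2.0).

R_n/Ω ≈ 919 kN

E43XX → F_EXX = 430 MPa.
t_e = 0.707 × 14 = 9.898 mm; A_we = 9.898 × 480 = 4751 mm².
Directional factor: 1.0 + 0.5 sin^1.5(90°) = 1.5.
F_nw = 0.6 × 430 × 1.5 = 387 MPa.
R_n/Ω = (387 × 4751) / 2.0 × 10⁻³ = 919.3 kN.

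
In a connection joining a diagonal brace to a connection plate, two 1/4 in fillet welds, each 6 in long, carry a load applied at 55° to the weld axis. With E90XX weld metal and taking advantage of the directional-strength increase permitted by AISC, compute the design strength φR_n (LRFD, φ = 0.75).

φR_n ≈ 118 kips

E90XX → F_EXX = 90 ksi.
t_e = 0.707 × 0.25 = 0.1767 in; A_we = 0.1767 × 12 = 2.121 in².
Directional factor: 1.0 + 0.5 sin^1.5(55°) = 1.371.
F_nw = 0.6 × 90 × 1.371 = 74.02 ksi.
φR_n = 0.75 × 74.02 × 2.121 = 117.7 kips.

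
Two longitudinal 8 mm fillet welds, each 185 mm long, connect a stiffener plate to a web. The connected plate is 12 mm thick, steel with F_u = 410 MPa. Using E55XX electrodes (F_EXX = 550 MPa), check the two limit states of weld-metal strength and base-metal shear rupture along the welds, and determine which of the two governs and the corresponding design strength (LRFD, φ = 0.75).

φR_n ≈ 518 kN (weld metal governs)

t_e = 0.707 × 8 = 5.656 mm; L = 370 mm.
Weld metal: φR_n = 0.75 × 0.6 × 550 × 5.656 × 370 × 10⁻³ = 517.9 kN.
Base metal (shear rupture): φR_n = 0.75 × 0.6 × 410 × 12 × 370 × 10⁻³ = 819.2 kN.
Governing: weld metal.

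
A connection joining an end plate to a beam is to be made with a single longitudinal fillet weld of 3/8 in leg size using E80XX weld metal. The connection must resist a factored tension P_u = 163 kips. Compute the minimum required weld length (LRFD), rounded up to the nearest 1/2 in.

L = 17.5 in

E80XX → F_EXX = 80 ksi.
Throat t_e = 0.707 × 0.375 = 0.2651 in.
φr_n = 0.75 × 0.6 × 80 × 0.2651 = 9.544 kips/in.
L_req = P_u / φr_n = 163 / 9.544 = 17.08 in total.
Round up → use L = 17.5 in.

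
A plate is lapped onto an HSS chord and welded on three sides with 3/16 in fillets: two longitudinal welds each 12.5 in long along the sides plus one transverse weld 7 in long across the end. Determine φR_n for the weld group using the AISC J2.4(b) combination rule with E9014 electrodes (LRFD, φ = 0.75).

φR_n ≈ 172 kips

E90XX → F_EXX = 90 ksi.
t_e = 0.707 × 0.1875 = 0.1326 in.
R_nwl = 0.6 × 90 × 0.1326 × 25 = 179 kips (longitudinal, 2 welds).
R_nwt = 0.6 × 90 × 0.1326 × 7 = 50.11 kips (transverse, base value).
(i) R_nwl + R_nwt = 229.1 kips; (ii) 0.85 R_nwl + 1.5 R_nwt = 227.3 kips.
R_n = max = 229.1 kips [governs: (i)]; φR_n = 171.8 kips.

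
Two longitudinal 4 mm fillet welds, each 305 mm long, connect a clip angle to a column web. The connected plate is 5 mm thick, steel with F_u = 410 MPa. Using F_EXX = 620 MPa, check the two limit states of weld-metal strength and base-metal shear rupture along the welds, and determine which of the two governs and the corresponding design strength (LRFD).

φR_n ≈ 481 kN (weld metal governs)

t_e = 0.707 × 4 = 2.828 mm; L = 610 mm.
Weld metal: φR_n = 0.75 × 0.6 × 620 × 2.828 × 610 × 10⁻³ = 481.3 kN.
Base metal (shear rupture): φR_n = 0.75 × 0.6 × 410 × 5 × 610 × 10⁻³ = 562.7 kN.
Governing: weld metal.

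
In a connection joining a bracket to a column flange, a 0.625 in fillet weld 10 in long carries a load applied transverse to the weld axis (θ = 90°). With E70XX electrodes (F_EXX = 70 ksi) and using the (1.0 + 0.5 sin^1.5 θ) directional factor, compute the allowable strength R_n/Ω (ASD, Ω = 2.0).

R_n/Ω ≈ 139 kip

t_e = 0.707 × 0.625 = 0.4419 in; A_we = 0.4419 × 10 = 4.419 in².
Directional factor: 1.0 + 0.5 sin^1.5(90°) = 1.5.
F_nw = 0.6 × 70 × 1.5 = 63 ksi.
R_n/Ω = (63 × 4.419) / 2.0 = 139.2 kip.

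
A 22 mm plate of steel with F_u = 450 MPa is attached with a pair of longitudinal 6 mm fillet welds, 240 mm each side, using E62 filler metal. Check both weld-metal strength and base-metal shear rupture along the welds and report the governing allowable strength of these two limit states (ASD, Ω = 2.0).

E62XX → F_EXX = 620 MPa.
t_e = 0.707 × 6 = 4.242 mm; L = 480 mm.
Weld metal: R_n/Ω = (1/2.0) × 0.6 × 620 × 4.242 × 480 × 10⁻³ = 378.7 kN.
Base metal (shear rupture): R_n/Ω = (1/2.0) × 0.6 × 450 × 22 × 480 × 10⁻³ = 1426 kN.
Governing: weld metal.

R_n/Ω ≈ 379 kN (weld metal governs)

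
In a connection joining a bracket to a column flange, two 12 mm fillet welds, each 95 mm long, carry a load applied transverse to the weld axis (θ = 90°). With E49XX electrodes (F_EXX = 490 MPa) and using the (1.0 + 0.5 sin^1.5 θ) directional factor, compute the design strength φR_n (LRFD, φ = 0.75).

φR_n ≈ 533 kN

t_e = 0.707 × 12 = 8.484 mm; A_we = 8.484 × 190 = 1612 mm².
Directional factor: 1.0 + 0.5 sin^1.5(90°) = 1.5.
F_nw = 0.6 × 490 × 1.5 = 441 MPa.
φR_n = 0.75 × 441 × 1612 × 10⁻³ = 533.2 kN.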